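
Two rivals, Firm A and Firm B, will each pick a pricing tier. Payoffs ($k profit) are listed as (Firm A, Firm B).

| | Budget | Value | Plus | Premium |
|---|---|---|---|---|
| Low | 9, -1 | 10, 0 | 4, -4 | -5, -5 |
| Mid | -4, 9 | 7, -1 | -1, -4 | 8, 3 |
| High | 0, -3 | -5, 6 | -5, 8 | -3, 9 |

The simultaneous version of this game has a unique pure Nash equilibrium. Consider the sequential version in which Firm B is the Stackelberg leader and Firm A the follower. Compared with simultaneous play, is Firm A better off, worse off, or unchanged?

Backward induction with Firm B moving first.
- Budget: BR = Low, leader payoff -1.
- Value: BR = Low, leader payoff 0.
- Plus: BR = Low, leader payoff -4.
- Premium: BR = Mid, leader payoff 3.
Maximizing over -1, 0, -4, 3, Firm B chooses Premium. Subgame-perfect outcome: (Mid, Premium) with payoffs (8, 3).
Now find the simultaneous Nash equilibrium.
Firm A's best replies: Budget→Low; Value→Low; Plus→Low; Premium→Mid.
Firm B's best replies: Low→Value; Mid→Budget; High→Premium.
Only (Low, Value) has each player best-responding; Nash payoffs (10, 0).
Firm A earns 8 sequentially versus 10 at the Nash outcome: worse off.

worse off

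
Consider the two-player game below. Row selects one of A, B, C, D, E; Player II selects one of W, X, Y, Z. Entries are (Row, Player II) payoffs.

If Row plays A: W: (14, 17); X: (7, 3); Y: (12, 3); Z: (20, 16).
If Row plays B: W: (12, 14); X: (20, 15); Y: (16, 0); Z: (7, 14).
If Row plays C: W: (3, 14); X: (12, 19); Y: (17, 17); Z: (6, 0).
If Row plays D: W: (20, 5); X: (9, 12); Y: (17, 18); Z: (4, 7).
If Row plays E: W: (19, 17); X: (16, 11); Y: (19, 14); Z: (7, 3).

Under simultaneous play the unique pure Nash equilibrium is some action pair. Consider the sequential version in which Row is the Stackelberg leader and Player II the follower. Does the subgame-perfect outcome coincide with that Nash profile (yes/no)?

yes

Work backward from Player II's decision.
- A → Player II plays W (best of 17, 3, 3, 16); Row gets 14.
- B → Player II plays X (best of 14, 15, 0, 14); Row gets 20.
- C → Player II plays X (best of 14, 19, 17, 0); Row gets 12.
- D → Player II plays Y (best of 5, 12, 18, 7); Row gets 17.
- E → Player II plays W (best of 17, 11, 14, 3); Row gets 19.
Row's induced payoffs are 14, 20, 12, 17, 19, so Row commits to B. Subgame-perfect outcome: (B, X) with payoffs (20, 15).
Now find the simultaneous Nash equilibrium.
Row's best replies: W→D; X→B; Y→E; Z→A.
Player II's best replies: A→W; B→X; C→X; D→Y; E→W.
Only (B, X) has each player best-responding; Nash payoffs (20, 15).
Sequential outcome (B, X) coincides with the Nash profile (B, X).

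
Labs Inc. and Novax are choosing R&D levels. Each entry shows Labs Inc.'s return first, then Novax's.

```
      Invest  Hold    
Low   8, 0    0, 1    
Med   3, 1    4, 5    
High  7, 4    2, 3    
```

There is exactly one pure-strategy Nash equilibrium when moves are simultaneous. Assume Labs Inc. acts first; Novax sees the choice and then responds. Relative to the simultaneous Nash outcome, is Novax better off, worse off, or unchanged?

Backward induction with Labs Inc. moving first.
- Low → Novax plays Hold (best of 0, 1); Labs Inc. gets 0.
- Med → Novax plays Hold (best of 1, 5); Labs Inc. gets 4.
- High → Novax plays Invest (best of 4, 3); Labs Inc. gets 7.
Among 0, 4, 7, the best is 7 at High. Subgame-perfect outcome: (High, Invest) with payoffs (7, 4).
Under simultaneous play:
Labs Inc.'s best replies: Invest→Low; Hold→Med.
Novax's best replies: Low→Hold; Med→Hold; High→Invest.
Only (Med, Hold) has each player best-responding; Nash payoffs (4, 5).
Novax earns 4 sequentially versus 5 at the Nash outcome: worse off.

worse off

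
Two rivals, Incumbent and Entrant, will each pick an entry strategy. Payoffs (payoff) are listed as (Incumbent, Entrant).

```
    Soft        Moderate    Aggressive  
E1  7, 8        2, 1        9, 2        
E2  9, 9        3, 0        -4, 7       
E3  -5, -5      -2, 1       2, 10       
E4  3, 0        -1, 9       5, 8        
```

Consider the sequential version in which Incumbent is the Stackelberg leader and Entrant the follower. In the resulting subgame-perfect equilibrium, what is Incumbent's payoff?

9

Solve by backward induction (Incumbent leads).
- E1: Entrant compares 8, 1, 2 and picks Soft; Incumbent would get 7.
- E2: Entrant compares 9, 0, 7 and picks Soft; Incumbent would get 9.
- E3: Entrant compares -5, 1, 10 and picks Aggressive; Incumbent would get 2.
- E4: Entrant compares 0, 9, 8 and picks Moderate; Incumbent would get -1.
Among 7, 9, 2, -1, the best is 9 at E2. Subgame-perfect outcome: (E2, Soft) with payoffs (9, 9).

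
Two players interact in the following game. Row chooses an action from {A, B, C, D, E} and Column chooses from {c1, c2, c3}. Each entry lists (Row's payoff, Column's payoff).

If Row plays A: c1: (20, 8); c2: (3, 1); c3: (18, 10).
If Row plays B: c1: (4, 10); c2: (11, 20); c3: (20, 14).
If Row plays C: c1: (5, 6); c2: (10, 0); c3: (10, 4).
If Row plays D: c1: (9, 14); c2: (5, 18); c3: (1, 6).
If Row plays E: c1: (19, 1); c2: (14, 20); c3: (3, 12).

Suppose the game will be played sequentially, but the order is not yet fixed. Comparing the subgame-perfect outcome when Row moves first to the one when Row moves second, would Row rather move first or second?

If Row leads: Column's best replies are A→c3, B→c2, C→c1, D→c2, E→c2; Row's induced payoffs 18, 11, 5, 5, 14; outcome (A, c3), payoffs (18, 10).
If Column leads: Row's best replies are c1→A, c2→E, c3→B; Column's induced payoffs 8, 20, 14; outcome (E, c2), payoffs (14, 20).
Row gets 18 moving first and 14 moving second, so Row prefers to move first.

first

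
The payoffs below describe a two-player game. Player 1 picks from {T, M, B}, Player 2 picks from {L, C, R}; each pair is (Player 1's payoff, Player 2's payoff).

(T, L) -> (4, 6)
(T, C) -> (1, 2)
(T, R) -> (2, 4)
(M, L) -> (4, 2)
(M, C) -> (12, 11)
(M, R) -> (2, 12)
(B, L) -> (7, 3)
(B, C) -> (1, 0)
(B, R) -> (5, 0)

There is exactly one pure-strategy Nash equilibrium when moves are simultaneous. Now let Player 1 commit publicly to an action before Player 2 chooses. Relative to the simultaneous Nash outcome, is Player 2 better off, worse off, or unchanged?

unchanged

Player 2 best-responds to each possible Player 1 move:
- T: Player 2 compares 6, 2, 4 and picks L; Player 1 would get 4.
- M: Player 2 compares 2, 11, 12 and picks R; Player 1 would get 2.
- B: Player 2 compares 3, 0, 0 and picks L; Player 1 would get 7.
Maximizing over 4, 2, 7, Player 1 chooses B. Subgame-perfect outcome: (B, L) with payoffs (7, 3).
Under simultaneous play:
Player 1's best replies: L→B; C→M; R→B.
Player 2's best replies: T→L; M→R; B→L.
The unique mutual best reply is (B, L), giving (7, 3).
Player 2 earns 3 sequentially versus 3 at the Nash outcome: unchanged.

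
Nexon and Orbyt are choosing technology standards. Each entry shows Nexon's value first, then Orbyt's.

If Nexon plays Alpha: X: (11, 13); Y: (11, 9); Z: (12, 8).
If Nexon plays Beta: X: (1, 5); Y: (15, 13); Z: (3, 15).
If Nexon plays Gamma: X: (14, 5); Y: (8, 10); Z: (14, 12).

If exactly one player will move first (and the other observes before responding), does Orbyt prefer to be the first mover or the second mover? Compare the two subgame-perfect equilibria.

first

If Nexon leads: Orbyt's best replies are Alpha→X, Beta→Z, Gamma→Z; Nexon's induced payoffs 11, 3, 14; outcome (Gamma, Z), payoffs (14, 12).
If Orbyt leads: Nexon's best replies are X→Gamma, Y→Beta, Z→Gamma; Orbyt's induced payoffs 5, 13, 12; outcome (Beta, Y), payoffs (15, 13).
Orbyt gets 13 moving first and 12 moving second, so Orbyt prefers to move first.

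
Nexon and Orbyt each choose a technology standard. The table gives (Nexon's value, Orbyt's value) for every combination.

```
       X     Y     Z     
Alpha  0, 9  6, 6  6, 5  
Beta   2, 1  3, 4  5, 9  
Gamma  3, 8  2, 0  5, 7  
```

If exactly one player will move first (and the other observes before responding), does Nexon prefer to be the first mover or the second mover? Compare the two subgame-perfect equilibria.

first

If Nexon leads: Orbyt's best replies are Alpha→X, Beta→Z, Gamma→X; Nexon's induced payoffs 0, 5, 3; outcome (Beta, Z), payoffs (5, 9).
If Orbyt leads: Nexon's best replies are X→Gamma, Y→Alpha, Z→Alpha; Orbyt's induced payoffs 8, 6, 5; outcome (Gamma, X), payoffs (3, 8).
Nexon gets 5 moving first and 3 moving second, so Nexon prefers to move first.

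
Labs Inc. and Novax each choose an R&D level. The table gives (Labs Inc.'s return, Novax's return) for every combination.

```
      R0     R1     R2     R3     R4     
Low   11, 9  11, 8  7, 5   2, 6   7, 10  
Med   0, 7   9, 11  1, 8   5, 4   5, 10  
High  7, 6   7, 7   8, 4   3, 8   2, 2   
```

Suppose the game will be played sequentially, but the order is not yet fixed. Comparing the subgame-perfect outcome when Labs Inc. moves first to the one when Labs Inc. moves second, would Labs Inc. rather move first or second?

If Labs Inc. leads: Novax's best replies are Low→R4, Med→R1, High→R3; Labs Inc.'s induced payoffs 7, 9, 3; outcome (Med, R1), payoffs (9, 11).
If Novax leads: Labs Inc.'s best replies are R0→Low, R1→Low, R2→High, R3→Med, R4→Low; Novax's induced payoffs 9, 8, 4, 4, 10; outcome (Low, R4), payoffs (7, 10).
Labs Inc. gets 9 moving first and 7 moving second, so Labs Inc. prefers to move first.

first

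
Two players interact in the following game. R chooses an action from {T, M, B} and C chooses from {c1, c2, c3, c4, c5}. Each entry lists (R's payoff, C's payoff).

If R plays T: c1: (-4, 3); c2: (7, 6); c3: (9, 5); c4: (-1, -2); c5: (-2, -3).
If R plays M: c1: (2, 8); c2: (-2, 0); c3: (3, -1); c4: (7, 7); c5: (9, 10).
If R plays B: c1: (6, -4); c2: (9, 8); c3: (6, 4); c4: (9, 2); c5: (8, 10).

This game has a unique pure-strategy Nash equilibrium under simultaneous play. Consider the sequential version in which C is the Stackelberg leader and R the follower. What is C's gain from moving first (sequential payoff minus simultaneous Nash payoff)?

Backward induction with C moving first.
- c1: BR = B, leader payoff -4.
- c2: BR = B, leader payoff 8.
- c3: BR = T, leader payoff 5.
- c4: BR = B, leader payoff 2.
- c5: BR = M, leader payoff 10.
C's induced payoffs are -4, 8, 5, 2, 10, so C commits to c5. Subgame-perfect outcome: (M, c5) with payoffs (9, 10).
Under simultaneous play:
R's best replies: c1→B; c2→B; c3→T; c4→B; c5→M.
C's best replies: T→c2; M→c5; B→c5.
Only (M, c5) has each player best-responding; Nash payoffs (9, 10).
C's commitment gain: 10 − 10 = 0.

0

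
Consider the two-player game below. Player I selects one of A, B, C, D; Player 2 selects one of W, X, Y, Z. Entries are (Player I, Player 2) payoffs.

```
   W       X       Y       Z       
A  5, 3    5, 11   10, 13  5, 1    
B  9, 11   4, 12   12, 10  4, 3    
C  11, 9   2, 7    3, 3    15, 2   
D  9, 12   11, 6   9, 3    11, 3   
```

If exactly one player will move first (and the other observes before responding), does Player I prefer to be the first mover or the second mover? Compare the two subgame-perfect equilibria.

second

If Player I leads: Player 2's best replies are A→Y, B→X, C→W, D→W; Player I's induced payoffs 10, 4, 11, 9; outcome (C, W), payoffs (11, 9).
If Player 2 leads: Player I's best replies are W→C, X→D, Y→B, Z→C; Player 2's induced payoffs 9, 6, 10, 2; outcome (B, Y), payoffs (12, 10).
Player I gets 11 moving first and 12 moving second, so Player I prefers to move second.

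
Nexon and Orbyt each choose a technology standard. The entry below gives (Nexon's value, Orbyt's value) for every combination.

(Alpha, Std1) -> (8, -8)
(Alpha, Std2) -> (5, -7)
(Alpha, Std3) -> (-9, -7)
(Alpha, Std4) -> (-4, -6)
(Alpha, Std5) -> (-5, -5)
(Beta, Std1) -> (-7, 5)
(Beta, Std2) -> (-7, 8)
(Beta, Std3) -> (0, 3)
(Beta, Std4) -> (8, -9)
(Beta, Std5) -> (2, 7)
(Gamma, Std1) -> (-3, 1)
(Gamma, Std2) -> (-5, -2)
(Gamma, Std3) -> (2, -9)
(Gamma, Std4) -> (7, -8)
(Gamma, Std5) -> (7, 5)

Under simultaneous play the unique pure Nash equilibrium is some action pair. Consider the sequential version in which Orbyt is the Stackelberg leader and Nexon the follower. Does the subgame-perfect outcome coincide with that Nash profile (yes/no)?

yes

Work backward from Nexon's decision.
- Std1: BR = Alpha, leader payoff -8.
- Std2: BR = Alpha, leader payoff -7.
- Std3: BR = Gamma, leader payoff -9.
- Std4: BR = Beta, leader payoff -9.
- Std5: BR = Gamma, leader payoff 5.
Maximizing over -8, -7, -9, -9, 5, Orbyt chooses Std5. Subgame-perfect outcome: (Gamma, Std5) with payoffs (7, 5).
For the simultaneous game, intersect best replies.
Nexon's best replies: Std1→Alpha; Std2→Alpha; Std3→Gamma; Std4→Beta; Std5→Gamma.
Orbyt's best replies: Alpha→Std5; Beta→Std2; Gamma→Std5.
The unique mutual best reply is (Gamma, Std5), giving (7, 5).
Sequential outcome (Gamma, Std5) coincides with the Nash profile (Gamma, Std5).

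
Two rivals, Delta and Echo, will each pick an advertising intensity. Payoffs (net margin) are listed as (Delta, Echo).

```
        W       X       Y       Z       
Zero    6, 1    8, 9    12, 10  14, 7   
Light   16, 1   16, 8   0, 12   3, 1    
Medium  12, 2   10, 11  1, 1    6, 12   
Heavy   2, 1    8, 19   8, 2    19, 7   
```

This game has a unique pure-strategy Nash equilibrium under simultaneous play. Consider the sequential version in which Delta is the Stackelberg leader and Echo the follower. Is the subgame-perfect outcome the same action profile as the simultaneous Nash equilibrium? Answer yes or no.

yes

Work backward from Echo's decision.
- Zero → Echo plays Y (best of 1, 9, 10, 7); Delta gets 12.
- Light → Echo plays Y (best of 1, 8, 12, 1); Delta gets 0.
- Medium → Echo plays Z (best of 2, 11, 1, 12); Delta gets 6.
- Heavy → Echo plays X (best of 1, 19, 2, 7); Delta gets 8.
Among 12, 0, 6, 8, the best is 12 at Zero. Subgame-perfect outcome: (Zero, Y) with payoffs (12, 10).
For the simultaneous game, intersect best replies.
Delta's best replies: W→Light; X→Light; Y→Zero; Z→Heavy.
Echo's best replies: Zero→Y; Light→Y; Medium→Z; Heavy→X.
The unique mutual best reply is (Zero, Y), giving (12, 10).
Sequential outcome (Zero, Y) coincides with the Nash profile (Zero, Y).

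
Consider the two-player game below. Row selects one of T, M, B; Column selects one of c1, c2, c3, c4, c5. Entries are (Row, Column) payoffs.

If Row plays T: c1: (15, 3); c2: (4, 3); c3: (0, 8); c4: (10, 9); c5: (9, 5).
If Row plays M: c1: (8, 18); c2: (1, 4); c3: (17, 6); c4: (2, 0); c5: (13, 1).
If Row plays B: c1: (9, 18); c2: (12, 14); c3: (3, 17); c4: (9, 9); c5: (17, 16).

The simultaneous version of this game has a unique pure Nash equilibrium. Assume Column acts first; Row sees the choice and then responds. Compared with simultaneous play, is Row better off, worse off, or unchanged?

Solve by backward induction (Column leads).
- c1 → Row plays T (best of 15, 8, 9); Column gets 3.
- c2 → Row plays B (best of 4, 1, 12); Column gets 14.
- c3 → Row plays M (best of 0, 17, 3); Column gets 6.
- c4 → Row plays T (best of 10, 2, 9); Column gets 9.
- c5 → Row plays B (best of 9, 13, 17); Column gets 16.
Maximizing over 3, 14, 6, 9, 16, Column chooses c5. Subgame-perfect outcome: (B, c5) with payoffs (17, 16).
Now find the simultaneous Nash equilibrium.
Row's best replies: c1→T; c2→B; c3→M; c4→T; c5→B.
Column's best replies: T→c4; M→c1; B→c1.
Only (T, c4) has each player best-responding; Nash payoffs (10, 9).
Row earns 17 sequentially versus 10 at the Nash outcome: better off.

better off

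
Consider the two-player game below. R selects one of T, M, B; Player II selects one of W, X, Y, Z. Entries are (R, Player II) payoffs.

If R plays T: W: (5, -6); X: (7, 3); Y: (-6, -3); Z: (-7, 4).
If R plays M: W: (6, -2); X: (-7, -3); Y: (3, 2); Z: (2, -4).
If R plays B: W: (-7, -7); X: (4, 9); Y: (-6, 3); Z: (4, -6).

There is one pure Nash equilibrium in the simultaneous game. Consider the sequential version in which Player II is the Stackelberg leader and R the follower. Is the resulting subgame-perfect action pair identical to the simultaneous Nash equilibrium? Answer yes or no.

no

R best-responds to each possible Player II move:
- W: BR = M, leader payoff -2.
- X: BR = T, leader payoff 3.
- Y: BR = M, leader payoff 2.
- Z: BR = B, leader payoff -6.
Among -2, 3, 2, -6, the best is 3 at X. Subgame-perfect outcome: (T, X) with payoffs (7, 3).
Under simultaneous play:
R's best replies: W→M; X→T; Y→M; Z→B.
Player II's best replies: T→Z; M→Y; B→X.
The unique mutual best reply is (M, Y), giving (3, 2).
Sequential outcome (T, X) differs from the Nash profile (M, Y).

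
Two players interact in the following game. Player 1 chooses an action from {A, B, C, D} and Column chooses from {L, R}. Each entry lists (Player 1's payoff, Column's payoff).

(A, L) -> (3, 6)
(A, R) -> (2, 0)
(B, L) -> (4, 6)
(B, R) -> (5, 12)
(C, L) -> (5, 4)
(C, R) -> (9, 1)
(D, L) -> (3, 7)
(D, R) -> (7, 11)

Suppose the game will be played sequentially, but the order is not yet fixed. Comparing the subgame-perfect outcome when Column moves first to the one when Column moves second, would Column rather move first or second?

If Player 1 leads: Column's best replies are A→L, B→R, C→L, D→R; Player 1's induced payoffs 3, 5, 5, 7; outcome (D, R), payoffs (7, 11).
If Column leads: Player 1's best replies are L→C, R→C; Column's induced payoffs 4, 1; outcome (C, L), payoffs (5, 4).
Column gets 4 moving first and 11 moving second, so Column prefers to move second.

second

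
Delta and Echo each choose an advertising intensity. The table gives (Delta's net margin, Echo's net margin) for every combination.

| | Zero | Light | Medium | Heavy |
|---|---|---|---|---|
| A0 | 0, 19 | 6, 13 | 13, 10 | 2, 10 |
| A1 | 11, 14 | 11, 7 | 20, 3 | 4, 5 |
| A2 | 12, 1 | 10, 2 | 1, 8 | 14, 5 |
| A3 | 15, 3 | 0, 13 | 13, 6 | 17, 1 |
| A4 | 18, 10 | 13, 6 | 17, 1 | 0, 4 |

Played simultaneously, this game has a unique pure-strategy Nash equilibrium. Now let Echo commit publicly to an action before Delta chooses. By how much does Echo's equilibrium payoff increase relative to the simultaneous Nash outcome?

0

Backward induction with Echo moving first.
- Zero: Delta compares 0, 11, 12, 15, 18 and picks A4; Echo would get 10.
- Light: Delta compares 6, 11, 10, 0, 13 and picks A4; Echo would get 6.
- Medium: Delta compares 13, 20, 1, 13, 17 and picks A1; Echo would get 3.
- Heavy: Delta compares 2, 4, 14, 17, 0 and picks A3; Echo would get 1.
Maximizing over 10, 6, 3, 1, Echo chooses Zero. Subgame-perfect outcome: (A4, Zero) with payoffs (18, 10).
Under simultaneous play:
Delta's best replies: Zero→A4; Light→A4; Medium→A1; Heavy→A3.
Echo's best replies: A0→Zero; A1→Zero; A2→Medium; A3→Light; A4→Zero.
Only (A4, Zero) has each player best-responding; Nash payoffs (18, 10).
Echo's commitment gain: 10 − 10 = 0.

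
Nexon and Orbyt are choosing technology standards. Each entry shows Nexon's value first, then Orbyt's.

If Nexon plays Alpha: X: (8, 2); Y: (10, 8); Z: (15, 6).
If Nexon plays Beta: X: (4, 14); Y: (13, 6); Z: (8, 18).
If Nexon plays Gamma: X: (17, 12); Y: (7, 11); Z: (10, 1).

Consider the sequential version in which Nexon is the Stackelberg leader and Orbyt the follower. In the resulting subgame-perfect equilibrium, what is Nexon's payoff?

Orbyt best-responds to each possible Nexon move:
- Alpha → Orbyt plays Y (best of 2, 8, 6); Nexon gets 10.
- Beta → Orbyt plays Z (best of 14, 6, 18); Nexon gets 8.
- Gamma → Orbyt plays X (best of 12, 11, 1); Nexon gets 17.
Among 10, 8, 17, the best is 17 at Gamma. Subgame-perfect outcome: (Gamma, X) with payoffs (17, 12).

17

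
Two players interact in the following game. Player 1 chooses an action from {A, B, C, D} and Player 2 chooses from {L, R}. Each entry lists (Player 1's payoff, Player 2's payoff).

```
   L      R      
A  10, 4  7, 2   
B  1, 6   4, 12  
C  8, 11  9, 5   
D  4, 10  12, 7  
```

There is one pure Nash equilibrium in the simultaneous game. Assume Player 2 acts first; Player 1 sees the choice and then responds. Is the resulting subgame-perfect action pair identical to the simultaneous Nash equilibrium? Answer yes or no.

Work backward from Player 1's decision.
- L → Player 1 plays A (best of 10, 1, 8, 4); Player 2 gets 4.
- R → Player 1 plays D (best of 7, 4, 9, 12); Player 2 gets 7.
Among 4, 7, the best is 7 at R. Subgame-perfect outcome: (D, R) with payoffs (12, 7).
Under simultaneous play:
Player 1's best replies: L→A; R→D.
Player 2's best replies: A→L; B→R; C→L; D→L.
The unique mutual best reply is (A, L), giving (10, 4).
Sequential outcome (D, R) differs from the Nash profile (A, L).

no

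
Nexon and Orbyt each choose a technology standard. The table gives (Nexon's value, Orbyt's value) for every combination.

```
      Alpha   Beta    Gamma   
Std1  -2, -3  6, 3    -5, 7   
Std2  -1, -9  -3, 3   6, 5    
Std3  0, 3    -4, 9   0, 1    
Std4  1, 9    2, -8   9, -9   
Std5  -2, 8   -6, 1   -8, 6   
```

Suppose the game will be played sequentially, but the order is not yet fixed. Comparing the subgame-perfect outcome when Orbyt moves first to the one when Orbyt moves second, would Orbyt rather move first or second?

If Nexon leads: Orbyt's best replies are Std1→Gamma, Std2→Gamma, Std3→Beta, Std4→Alpha, Std5→Alpha; Nexon's induced payoffs -5, 6, -4, 1, -2; outcome (Std2, Gamma), payoffs (6, 5).
If Orbyt leads: Nexon's best replies are Alpha→Std4, Beta→Std1, Gamma→Std4; Orbyt's induced payoffs 9, 3, -9; outcome (Std4, Alpha), payoffs (1, 9).
Orbyt gets 9 moving first and 5 moving second, so Orbyt prefers to move first.

first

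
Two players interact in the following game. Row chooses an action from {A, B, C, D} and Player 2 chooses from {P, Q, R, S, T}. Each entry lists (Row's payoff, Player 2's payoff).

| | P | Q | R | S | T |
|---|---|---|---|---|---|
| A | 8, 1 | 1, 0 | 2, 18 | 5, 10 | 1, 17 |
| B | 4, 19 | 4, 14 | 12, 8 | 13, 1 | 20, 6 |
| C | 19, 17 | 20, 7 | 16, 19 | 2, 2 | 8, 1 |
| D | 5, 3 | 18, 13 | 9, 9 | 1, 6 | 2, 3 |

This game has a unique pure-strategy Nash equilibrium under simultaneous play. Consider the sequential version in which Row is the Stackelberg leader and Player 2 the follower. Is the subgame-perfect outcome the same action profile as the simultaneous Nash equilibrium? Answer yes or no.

no

Work backward from Player 2's decision.
- A: BR = R, leader payoff 2.
- B: BR = P, leader payoff 4.
- C: BR = R, leader payoff 16.
- D: BR = Q, leader payoff 18.
Among 2, 4, 16, 18, the best is 18 at D. Subgame-perfect outcome: (D, Q) with payoffs (18, 13).
Now find the simultaneous Nash equilibrium.
Row's best replies: P→C; Q→C; R→C; S→B; T→B.
Player 2's best replies: A→R; B→P; C→R; D→Q.
The unique mutual best reply is (C, R), giving (16, 19).
Sequential outcome (D, Q) differs from the Nash profile (C, R).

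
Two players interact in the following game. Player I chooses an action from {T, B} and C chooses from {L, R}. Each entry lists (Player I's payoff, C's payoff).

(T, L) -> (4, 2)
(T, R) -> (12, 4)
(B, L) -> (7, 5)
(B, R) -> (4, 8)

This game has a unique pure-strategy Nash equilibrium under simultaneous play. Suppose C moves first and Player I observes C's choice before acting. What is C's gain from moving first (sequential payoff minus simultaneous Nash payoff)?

Player I best-responds to each possible C move:
- L → Player I plays B (best of 4, 7); C gets 5.
- R → Player I plays T (best of 12, 4); C gets 4.
Maximizing over 5, 4, C chooses L. Subgame-perfect outcome: (B, L) with payoffs (7, 5).
For the simultaneous game, intersect best replies.
Player I's best replies: L→B; R→T.
C's best replies: T→R; B→R.
The unique mutual best reply is (T, R), giving (12, 4).
C's commitment gain: 5 − 4 = 1.

1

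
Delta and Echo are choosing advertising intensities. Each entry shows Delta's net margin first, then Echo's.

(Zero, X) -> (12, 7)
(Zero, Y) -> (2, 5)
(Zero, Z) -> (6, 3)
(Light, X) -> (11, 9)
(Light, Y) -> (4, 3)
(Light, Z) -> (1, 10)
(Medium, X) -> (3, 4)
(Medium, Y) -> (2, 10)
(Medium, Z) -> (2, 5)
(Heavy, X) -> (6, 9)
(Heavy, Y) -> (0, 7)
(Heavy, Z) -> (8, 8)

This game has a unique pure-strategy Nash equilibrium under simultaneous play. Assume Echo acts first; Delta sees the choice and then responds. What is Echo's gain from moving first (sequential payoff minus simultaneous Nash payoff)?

1

Delta best-responds to each possible Echo move:
- X: BR = Zero, leader payoff 7.
- Y: BR = Light, leader payoff 3.
- Z: BR = Heavy, leader payoff 8.
Maximizing over 7, 3, 8, Echo chooses Z. Subgame-perfect outcome: (Heavy, Z) with payoffs (8, 8).
Under simultaneous play:
Delta's best replies: X→Zero; Y→Light; Z→Heavy.
Echo's best replies: Zero→X; Light→Z; Medium→Y; Heavy→X.
The unique mutual best reply is (Zero, X), giving (12, 7).
Echo's commitment gain: 8 − 7 = 1.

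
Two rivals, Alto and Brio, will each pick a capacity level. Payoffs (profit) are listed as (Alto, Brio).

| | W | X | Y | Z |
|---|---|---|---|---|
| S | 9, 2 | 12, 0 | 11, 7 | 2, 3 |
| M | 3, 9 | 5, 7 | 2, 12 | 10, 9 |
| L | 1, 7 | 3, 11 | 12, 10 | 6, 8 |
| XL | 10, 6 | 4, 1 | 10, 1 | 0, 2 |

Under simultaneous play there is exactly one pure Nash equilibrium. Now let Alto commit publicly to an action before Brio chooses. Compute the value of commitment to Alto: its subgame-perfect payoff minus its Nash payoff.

Brio best-responds to each possible Alto move:
- S → Brio plays Y (best of 2, 0, 7, 3); Alto gets 11.
- M → Brio plays Y (best of 9, 7, 12, 9); Alto gets 2.
- L → Brio plays X (best of 7, 11, 10, 8); Alto gets 3.
- XL → Brio plays W (best of 6, 1, 1, 2); Alto gets 10.
Among 11, 2, 3, 10, the best is 11 at S. Subgame-perfect outcome: (S, Y) with payoffs (11, 7).
Under simultaneous play:
Alto's best replies: W→XL; X→S; Y→L; Z→M.
Brio's best replies: S→Y; M→Y; L→X; XL→W.
Only (XL, W) has each player best-responding; Nash payoffs (10, 6).
Alto's commitment gain: 11 − 10 = 1.

1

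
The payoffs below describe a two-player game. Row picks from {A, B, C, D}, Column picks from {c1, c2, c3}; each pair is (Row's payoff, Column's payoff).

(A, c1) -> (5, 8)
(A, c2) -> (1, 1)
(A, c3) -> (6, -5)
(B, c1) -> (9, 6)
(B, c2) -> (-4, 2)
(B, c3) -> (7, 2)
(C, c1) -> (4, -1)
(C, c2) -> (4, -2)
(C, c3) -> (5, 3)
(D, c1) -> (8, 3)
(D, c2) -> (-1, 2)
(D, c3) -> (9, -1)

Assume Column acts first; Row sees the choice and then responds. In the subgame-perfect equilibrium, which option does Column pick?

Solve by backward induction (Column leads).
- c1: BR = B, leader payoff 6.
- c2: BR = C, leader payoff -2.
- c3: BR = D, leader payoff -1.
Among 6, -2, -1, the best is 6 at c1. Subgame-perfect outcome: (B, c1) with payoffs (9, 6).

c1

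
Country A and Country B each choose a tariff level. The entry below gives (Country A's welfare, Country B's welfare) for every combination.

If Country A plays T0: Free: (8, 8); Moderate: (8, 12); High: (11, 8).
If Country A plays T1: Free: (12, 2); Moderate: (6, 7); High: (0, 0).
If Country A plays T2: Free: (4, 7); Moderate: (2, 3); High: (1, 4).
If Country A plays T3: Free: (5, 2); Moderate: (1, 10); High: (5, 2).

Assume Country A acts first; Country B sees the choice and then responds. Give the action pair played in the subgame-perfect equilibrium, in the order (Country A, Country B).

Work backward from Country B's decision.
- T0: Country B compares 8, 12, 8 and picks Moderate; Country A would get 8.
- T1: Country B compares 2, 7, 0 and picks Moderate; Country A would get 6.
- T2: Country B compares 7, 3, 4 and picks Free; Country A would get 4.
- T3: Country B compares 2, 10, 2 and picks Moderate; Country A would get 1.
Maximizing over 8, 6, 4, 1, Country A chooses T0. Subgame-perfect outcome: (T0, Moderate) with payoffs (8, 12).

(T0, Moderate)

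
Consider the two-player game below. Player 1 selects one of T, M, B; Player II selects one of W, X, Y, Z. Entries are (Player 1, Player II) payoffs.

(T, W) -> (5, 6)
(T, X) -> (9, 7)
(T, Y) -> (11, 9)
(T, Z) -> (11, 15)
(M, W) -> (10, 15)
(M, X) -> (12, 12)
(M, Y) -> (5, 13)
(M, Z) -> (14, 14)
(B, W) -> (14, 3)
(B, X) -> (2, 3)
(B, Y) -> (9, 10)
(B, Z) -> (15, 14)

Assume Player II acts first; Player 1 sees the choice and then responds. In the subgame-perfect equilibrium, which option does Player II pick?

Z

Backward induction with Player II moving first.
- W → Player 1 plays B (best of 5, 10, 14); Player II gets 3.
- X → Player 1 plays M (best of 9, 12, 2); Player II gets 12.
- Y → Player 1 plays T (best of 11, 5, 9); Player II gets 9.
- Z → Player 1 plays B (best of 11, 14, 15); Player II gets 14.
Among 3, 12, 9, 14, the best is 14 at Z. Subgame-perfect outcome: (B, Z) with payoffs (15, 14).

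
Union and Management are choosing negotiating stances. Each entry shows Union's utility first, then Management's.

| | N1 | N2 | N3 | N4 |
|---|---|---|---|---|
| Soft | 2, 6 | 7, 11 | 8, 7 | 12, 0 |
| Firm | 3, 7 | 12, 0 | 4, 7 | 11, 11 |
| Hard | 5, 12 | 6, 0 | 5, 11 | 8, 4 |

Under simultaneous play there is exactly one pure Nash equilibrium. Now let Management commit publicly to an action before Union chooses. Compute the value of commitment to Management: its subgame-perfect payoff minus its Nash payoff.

Work backward from Union's decision.
- N1 → Union plays Hard (best of 2, 3, 5); Management gets 12.
- N2 → Union plays Firm (best of 7, 12, 6); Management gets 0.
- N3 → Union plays Soft (best of 8, 4, 5); Management gets 7.
- N4 → Union plays Soft (best of 12, 11, 8); Management gets 0.
Management's induced payoffs are 12, 0, 7, 0, so Management commits to N1. Subgame-perfect outcome: (Hard, N1) with payoffs (5, 12).
Under simultaneous play:
Union's best replies: N1→Hard; N2→Firm; N3→Soft; N4→Soft.
Management's best replies: Soft→N2; Firm→N4; Hard→N1.
The unique mutual best reply is (Hard, N1), giving (5, 12).
Management's commitment gain: 12 − 12 = 0.

0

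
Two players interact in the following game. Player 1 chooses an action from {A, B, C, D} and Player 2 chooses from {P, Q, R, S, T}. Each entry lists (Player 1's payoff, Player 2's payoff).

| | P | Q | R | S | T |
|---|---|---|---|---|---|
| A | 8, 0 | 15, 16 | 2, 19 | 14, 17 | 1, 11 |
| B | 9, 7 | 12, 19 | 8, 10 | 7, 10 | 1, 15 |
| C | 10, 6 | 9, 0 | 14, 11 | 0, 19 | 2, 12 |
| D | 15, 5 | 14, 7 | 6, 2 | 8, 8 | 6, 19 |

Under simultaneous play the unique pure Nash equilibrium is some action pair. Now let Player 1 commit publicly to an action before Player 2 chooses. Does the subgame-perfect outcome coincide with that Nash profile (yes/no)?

Backward induction with Player 1 moving first.
- A → Player 2 plays R (best of 0, 16, 19, 17, 11); Player 1 gets 2.
- B → Player 2 plays Q (best of 7, 19, 10, 10, 15); Player 1 gets 12.
- C → Player 2 plays S (best of 6, 0, 11, 19, 12); Player 1 gets 0.
- D → Player 2 plays T (best of 5, 7, 2, 8, 19); Player 1 gets 6.
Player 1's induced payoffs are 2, 12, 0, 6, so Player 1 commits to B. Subgame-perfect outcome: (B, Q) with payoffs (12, 19).
Under simultaneous play:
Player 1's best replies: P→D; Q→A; R→C; S→A; T→D.
Player 2's best replies: A→R; B→Q; C→S; D→T.
The unique mutual best reply is (D, T), giving (6, 19).
Sequential outcome (B, Q) differs from the Nash profile (D, T).

no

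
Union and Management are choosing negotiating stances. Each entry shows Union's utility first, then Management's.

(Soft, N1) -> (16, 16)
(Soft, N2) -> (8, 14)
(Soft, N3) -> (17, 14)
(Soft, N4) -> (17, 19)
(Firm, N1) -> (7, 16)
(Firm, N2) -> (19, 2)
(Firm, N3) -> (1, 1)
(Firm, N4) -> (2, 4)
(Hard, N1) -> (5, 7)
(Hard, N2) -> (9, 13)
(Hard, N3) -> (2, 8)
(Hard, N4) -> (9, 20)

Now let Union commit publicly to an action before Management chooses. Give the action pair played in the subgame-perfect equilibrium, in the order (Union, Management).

(Soft, N4)

Solve by backward induction (Union leads).
- Soft: Management compares 16, 14, 14, 19 and picks N4; Union would get 17.
- Firm: Management compares 16, 2, 1, 4 and picks N1; Union would get 7.
- Hard: Management compares 7, 13, 8, 20 and picks N4; Union would get 9.
Among 17, 7, 9, the best is 17 at Soft. Subgame-perfect outcome: (Soft, N4) with payoffs (17, 19).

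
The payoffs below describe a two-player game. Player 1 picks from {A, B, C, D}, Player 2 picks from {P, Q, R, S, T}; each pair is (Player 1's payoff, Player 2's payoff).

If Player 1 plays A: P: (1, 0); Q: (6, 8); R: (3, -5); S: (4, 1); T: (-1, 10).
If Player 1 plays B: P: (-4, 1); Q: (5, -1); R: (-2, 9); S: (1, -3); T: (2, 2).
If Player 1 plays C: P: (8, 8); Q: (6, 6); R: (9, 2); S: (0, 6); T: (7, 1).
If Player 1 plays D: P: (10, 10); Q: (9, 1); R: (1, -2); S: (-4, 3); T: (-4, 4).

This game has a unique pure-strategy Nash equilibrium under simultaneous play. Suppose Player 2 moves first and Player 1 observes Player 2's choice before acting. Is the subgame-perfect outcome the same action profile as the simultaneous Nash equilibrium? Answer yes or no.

yes

Work backward from Player 1's decision.
- P: Player 1 compares 1, -4, 8, 10 and picks D; Player 2 would get 10.
- Q: Player 1 compares 6, 5, 6, 9 and picks D; Player 2 would get 1.
- R: Player 1 compares 3, -2, 9, 1 and picks C; Player 2 would get 2.
- S: Player 1 compares 4, 1, 0, -4 and picks A; Player 2 would get 1.
- T: Player 1 compares -1, 2, 7, -4 and picks C; Player 2 would get 1.
Player 2's induced payoffs are 10, 1, 2, 1, 1, so Player 2 commits to P. Subgame-perfect outcome: (D, P) with payoffs (10, 10).
For the simultaneous game, intersect best replies.
Player 1's best replies: P→D; Q→D; R→C; S→A; T→C.
Player 2's best replies: A→T; B→R; C→P; D→P.
Only (D, P) has each player best-responding; Nash payoffs (10, 10).
Sequential outcome (D, P) coincides with the Nash profile (D, P).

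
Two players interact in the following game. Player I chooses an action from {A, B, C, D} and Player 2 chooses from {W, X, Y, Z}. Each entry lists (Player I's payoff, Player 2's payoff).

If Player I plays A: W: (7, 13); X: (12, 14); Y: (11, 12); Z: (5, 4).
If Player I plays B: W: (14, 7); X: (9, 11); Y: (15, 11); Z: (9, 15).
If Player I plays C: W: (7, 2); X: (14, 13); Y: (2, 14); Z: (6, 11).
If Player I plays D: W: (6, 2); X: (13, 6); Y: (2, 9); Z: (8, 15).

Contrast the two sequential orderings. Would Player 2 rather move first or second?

If Player I leads: Player 2's best replies are A→X, B→Z, C→Y, D→Z; Player I's induced payoffs 12, 9, 2, 8; outcome (A, X), payoffs (12, 14).
If Player 2 leads: Player I's best replies are W→B, X→C, Y→B, Z→B; Player 2's induced payoffs 7, 13, 11, 15; outcome (B, Z), payoffs (9, 15).
Player 2 gets 15 moving first and 14 moving second, so Player 2 prefers to move first.

first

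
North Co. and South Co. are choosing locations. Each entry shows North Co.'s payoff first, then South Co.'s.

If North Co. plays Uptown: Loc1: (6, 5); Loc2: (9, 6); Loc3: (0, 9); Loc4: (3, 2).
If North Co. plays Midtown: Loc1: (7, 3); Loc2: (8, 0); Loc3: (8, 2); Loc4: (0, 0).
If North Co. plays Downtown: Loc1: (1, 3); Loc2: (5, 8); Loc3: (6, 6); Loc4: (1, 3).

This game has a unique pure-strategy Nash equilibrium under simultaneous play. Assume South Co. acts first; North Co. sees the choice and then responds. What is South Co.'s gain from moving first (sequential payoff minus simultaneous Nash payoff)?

Work backward from North Co.'s decision.
- Loc1 → North Co. plays Midtown (best of 6, 7, 1); South Co. gets 3.
- Loc2 → North Co. plays Uptown (best of 9, 8, 5); South Co. gets 6.
- Loc3 → North Co. plays Midtown (best of 0, 8, 6); South Co. gets 2.
- Loc4 → North Co. plays Uptown (best of 3, 0, 1); South Co. gets 2.
Among 3, 6, 2, 2, the best is 6 at Loc2. Subgame-perfect outcome: (Uptown, Loc2) with payoffs (9, 6).
Now find the simultaneous Nash equilibrium.
North Co.'s best replies: Loc1→Midtown; Loc2→Uptown; Loc3→Midtown; Loc4→Uptown.
South Co.'s best replies: Uptown→Loc3; Midtown→Loc1; Downtown→Loc2.
Only (Midtown, Loc1) has each player best-responding; Nash payoffs (7, 3).
South Co.'s commitment gain: 6 − 3 = 3.

3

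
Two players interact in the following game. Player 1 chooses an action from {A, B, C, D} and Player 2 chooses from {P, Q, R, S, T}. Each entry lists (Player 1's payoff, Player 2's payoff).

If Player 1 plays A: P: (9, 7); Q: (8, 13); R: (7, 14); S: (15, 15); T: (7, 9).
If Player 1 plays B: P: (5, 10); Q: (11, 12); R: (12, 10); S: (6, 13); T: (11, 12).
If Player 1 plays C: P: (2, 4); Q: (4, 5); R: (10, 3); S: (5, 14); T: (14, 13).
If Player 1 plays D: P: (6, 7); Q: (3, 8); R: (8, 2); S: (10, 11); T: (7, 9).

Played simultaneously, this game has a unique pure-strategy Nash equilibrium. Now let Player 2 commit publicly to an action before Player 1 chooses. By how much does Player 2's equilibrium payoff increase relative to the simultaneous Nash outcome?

Work backward from Player 1's decision.
- P → Player 1 plays A (best of 9, 5, 2, 6); Player 2 gets 7.
- Q → Player 1 plays B (best of 8, 11, 4, 3); Player 2 gets 12.
- R → Player 1 plays B (best of 7, 12, 10, 8); Player 2 gets 10.
- S → Player 1 plays A (best of 15, 6, 5, 10); Player 2 gets 15.
- T → Player 1 plays C (best of 7, 11, 14, 7); Player 2 gets 13.
Player 2's induced payoffs are 7, 12, 10, 15, 13, so Player 2 commits to S. Subgame-perfect outcome: (A, S) with payoffs (15, 15).
Under simultaneous play:
Player 1's best replies: P→A; Q→B; R→B; S→A; T→C.
Player 2's best replies: A→S; B→S; C→S; D→S.
The unique mutual best reply is (A, S), giving (15, 15).
Player 2's commitment gain: 15 − 15 = 0.

0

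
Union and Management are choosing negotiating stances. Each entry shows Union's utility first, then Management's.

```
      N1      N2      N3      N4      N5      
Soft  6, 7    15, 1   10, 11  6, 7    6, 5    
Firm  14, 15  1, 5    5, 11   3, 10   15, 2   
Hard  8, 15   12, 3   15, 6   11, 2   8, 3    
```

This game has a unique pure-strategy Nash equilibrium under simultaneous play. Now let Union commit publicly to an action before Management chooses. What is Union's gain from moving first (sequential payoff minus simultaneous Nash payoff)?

0

Management best-responds to each possible Union move:
- Soft: BR = N3, leader payoff 10.
- Firm: BR = N1, leader payoff 14.
- Hard: BR = N1, leader payoff 8.
Maximizing over 10, 14, 8, Union chooses Firm. Subgame-perfect outcome: (Firm, N1) with payoffs (14, 15).
For the simultaneous game, intersect best replies.
Union's best replies: N1→Firm; N2→Soft; N3→Hard; N4→Hard; N5→Firm.
Management's best replies: Soft→N3; Firm→N1; Hard→N1.
The unique mutual best reply is (Firm, N1), giving (14, 15).
Union's commitment gain: 14 − 14 = 0.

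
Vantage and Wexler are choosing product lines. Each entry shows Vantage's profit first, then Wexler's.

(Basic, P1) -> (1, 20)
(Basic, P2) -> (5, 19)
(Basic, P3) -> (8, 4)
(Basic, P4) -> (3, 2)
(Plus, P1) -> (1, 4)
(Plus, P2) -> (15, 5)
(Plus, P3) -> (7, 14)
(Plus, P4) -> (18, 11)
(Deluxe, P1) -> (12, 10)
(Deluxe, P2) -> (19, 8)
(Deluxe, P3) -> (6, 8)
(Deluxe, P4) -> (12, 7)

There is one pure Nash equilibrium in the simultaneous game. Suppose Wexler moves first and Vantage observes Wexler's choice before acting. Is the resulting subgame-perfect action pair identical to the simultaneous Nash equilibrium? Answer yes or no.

Solve by backward induction (Wexler leads).
- P1: BR = Deluxe, leader payoff 10.
- P2: BR = Deluxe, leader payoff 8.
- P3: BR = Basic, leader payoff 4.
- P4: BR = Plus, leader payoff 11.
Maximizing over 10, 8, 4, 11, Wexler chooses P4. Subgame-perfect outcome: (Plus, P4) with payoffs (18, 11).
Now find the simultaneous Nash equilibrium.
Vantage's best replies: P1→Deluxe; P2→Deluxe; P3→Basic; P4→Plus.
Wexler's best replies: Basic→P1; Plus→P3; Deluxe→P1.
The unique mutual best reply is (Deluxe, P1), giving (12, 10).
Sequential outcome (Plus, P4) differs from the Nash profile (Deluxe, P1).

no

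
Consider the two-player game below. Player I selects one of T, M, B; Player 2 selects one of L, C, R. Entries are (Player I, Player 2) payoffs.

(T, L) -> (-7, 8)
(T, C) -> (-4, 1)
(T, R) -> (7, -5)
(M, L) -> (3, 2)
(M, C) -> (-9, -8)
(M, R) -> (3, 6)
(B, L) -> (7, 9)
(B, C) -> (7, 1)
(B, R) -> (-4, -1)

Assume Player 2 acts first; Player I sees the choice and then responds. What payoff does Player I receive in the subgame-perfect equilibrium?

7

Backward induction with Player 2 moving first.
- L: BR = B, leader payoff 9.
- C: BR = B, leader payoff 1.
- R: BR = T, leader payoff -5.
Maximizing over 9, 1, -5, Player 2 chooses L. Subgame-perfect outcome: (B, L) with payoffs (7, 9).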